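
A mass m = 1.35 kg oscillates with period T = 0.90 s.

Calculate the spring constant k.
T = 2π√(m/k) → k = m(2π/T)² = 1.35×(2π/0.9)² = 65.8 N/m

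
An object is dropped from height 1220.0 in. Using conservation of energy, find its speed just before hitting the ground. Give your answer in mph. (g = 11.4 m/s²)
mgh = ½mv² → v = √(2gh) = √(2×11.4×30.99) = 26.58 m/s = 59.46 mph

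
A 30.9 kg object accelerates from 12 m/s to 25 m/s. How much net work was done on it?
W_net = ΔKE = ½m(v₂² − v₁²) = ½×30.9×(25² − 12²) = 7431.45 J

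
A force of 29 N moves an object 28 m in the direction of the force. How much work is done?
W = Fd = 29×28 = 812.0 J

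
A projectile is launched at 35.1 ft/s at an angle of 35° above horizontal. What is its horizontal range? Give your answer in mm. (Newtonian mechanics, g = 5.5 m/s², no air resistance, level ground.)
R = v₀² sin(2θ) / g (with unit conversion) = 19560.0 mm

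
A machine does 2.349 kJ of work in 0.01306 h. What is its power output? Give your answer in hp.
P = W/t = 2349 J / 47.02 s = 49.96 W = 0.067 hp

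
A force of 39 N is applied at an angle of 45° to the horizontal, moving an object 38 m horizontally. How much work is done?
W = Fd cosθ = 39×38×cos(45°) = 1047.9 J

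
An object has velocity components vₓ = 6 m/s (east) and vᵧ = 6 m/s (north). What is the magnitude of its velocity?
|v| = √(vₓ² + vᵧ²) = √(6² + 6²) = √(72) = 8.49 m/s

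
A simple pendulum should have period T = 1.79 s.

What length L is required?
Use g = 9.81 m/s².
T = 2π√(L/g) → L = g(T/2π)² = 9.81×(1.79/2π)² = 0.7962 m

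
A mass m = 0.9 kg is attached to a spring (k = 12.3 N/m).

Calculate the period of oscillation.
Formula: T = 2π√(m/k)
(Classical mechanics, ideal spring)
T = 2π√(m/k) = 2π√(0.9/12.3) = 1.7 s; f = 1/T = 0.5884 Hz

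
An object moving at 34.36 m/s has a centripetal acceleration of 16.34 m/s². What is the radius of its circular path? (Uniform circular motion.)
r = v²/a_c = 34.36²/16.34 = 72.25 m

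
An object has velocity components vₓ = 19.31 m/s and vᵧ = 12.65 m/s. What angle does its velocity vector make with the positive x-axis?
θ = arctan(vᵧ/vₓ) = arctan(12.65/19.31) = 33.23°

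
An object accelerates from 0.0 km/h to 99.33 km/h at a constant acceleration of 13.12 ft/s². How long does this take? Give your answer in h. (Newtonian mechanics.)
t = (v - v₀)/a (with unit conversion) = 0.001917 h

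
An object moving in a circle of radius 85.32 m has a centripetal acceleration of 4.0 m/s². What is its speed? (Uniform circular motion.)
v = √(a_c × r) = √(4.0 × 85.32) = 18.47 m/s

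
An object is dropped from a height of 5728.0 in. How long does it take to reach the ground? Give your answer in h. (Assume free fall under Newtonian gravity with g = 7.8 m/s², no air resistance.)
t = √(2h/g) (with unit conversion) = 0.001697 h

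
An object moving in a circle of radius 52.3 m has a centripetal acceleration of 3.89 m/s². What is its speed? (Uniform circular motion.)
v = √(a_c × r) = √(3.89 × 52.3) = 14.26 m/s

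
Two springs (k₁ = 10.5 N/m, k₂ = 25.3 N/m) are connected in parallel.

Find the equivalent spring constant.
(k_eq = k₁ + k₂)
k_eq = k₁ + k₂ = 10.5 + 25.3 = 35.8 N/m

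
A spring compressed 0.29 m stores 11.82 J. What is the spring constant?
PE = ½kx² → k = 2PE/x² = 2×11.82/0.29² = 281.1 N/m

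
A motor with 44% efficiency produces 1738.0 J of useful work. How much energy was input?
W_in = W_out/η = 1738.0/0.44 = 3950.0 J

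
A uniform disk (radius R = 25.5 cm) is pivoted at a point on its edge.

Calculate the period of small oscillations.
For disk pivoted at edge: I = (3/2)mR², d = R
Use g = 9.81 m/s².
I/m = (3/2)R² = 0.09754 m²; d = R = 0.255 m
T = 2π√((3/2)R²/(gR)) = 2π√(3R/(2g)) = 1.241 s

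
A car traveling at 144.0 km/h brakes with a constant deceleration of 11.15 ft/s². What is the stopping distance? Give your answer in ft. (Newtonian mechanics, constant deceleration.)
d = v₀² / (2a) (with unit conversion) = 772.3 ft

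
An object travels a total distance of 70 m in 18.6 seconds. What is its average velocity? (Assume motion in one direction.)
v_avg = Δd / Δt = 70 / 18.6 = 3.76 m/s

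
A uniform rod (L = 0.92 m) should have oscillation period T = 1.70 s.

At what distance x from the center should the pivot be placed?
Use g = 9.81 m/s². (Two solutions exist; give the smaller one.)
T = 2π√((L²/12 + x²)/(gx)). Let c = T²g/(4π²) = 0.7181.
x² − cx + L²/12 = 0 → x = (c − √(c² − L²/3))/2 = 0.1174 m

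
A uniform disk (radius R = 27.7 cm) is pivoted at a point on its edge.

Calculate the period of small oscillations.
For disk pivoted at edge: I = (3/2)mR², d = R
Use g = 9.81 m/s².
I/m = (3/2)R² = 0.1151 m²; d = R = 0.277 m
T = 2π√((3/2)R²/(gR)) = 2π√(3R/(2g)) = 1.293 s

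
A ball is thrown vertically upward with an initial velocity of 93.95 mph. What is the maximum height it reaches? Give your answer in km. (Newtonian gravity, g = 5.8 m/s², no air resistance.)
h_max = v₀²/(2g) (with unit conversion) = 0.1521 km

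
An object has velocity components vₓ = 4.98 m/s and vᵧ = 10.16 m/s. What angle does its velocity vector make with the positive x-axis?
θ = arctan(vᵧ/vₓ) = arctan(10.16/4.98) = 63.89°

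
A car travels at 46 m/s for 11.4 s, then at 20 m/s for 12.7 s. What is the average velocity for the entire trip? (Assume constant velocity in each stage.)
d₁ = v₁t₁ = 46 × 11.4 = 524.4 m
d₂ = v₂t₂ = 20 × 12.7 = 254 m
d_total = 778.4 m, t_total = 24.1 s
v_avg = d_total/t_total = 778.4/24.1 = 32.3 m/s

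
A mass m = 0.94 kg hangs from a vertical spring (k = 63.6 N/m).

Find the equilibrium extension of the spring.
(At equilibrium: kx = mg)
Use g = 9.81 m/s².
x_eq = mg/k = 0.94×9.81/63.6 = 0.145 m = 14.5 cm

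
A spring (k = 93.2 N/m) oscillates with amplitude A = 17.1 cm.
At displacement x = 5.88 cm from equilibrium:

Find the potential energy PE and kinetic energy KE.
E_total = ½kA² = ½×93.2×(0.171)² = 1.363 J
PE = ½kx² = ½×93.2×(0.0588)² = 0.1611 J
KE = E_total − PE = 1.202 J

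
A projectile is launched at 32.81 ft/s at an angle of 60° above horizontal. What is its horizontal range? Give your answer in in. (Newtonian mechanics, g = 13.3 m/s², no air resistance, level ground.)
R = v₀² sin(2θ) / g (with unit conversion) = 256.4 in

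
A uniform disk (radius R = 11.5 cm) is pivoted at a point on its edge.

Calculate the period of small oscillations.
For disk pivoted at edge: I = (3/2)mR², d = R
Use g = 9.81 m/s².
I/m = (3/2)R² = 0.01984 m²; d = R = 0.115 m
T = 2π√((3/2)R²/(gR)) = 2π√(3R/(2g)) = 0.8332 s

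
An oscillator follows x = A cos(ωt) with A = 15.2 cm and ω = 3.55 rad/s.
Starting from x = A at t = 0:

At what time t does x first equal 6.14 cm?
cos(ωt) = x/A = 6.14/15.2 = 0.4039
ωt = arccos(0.4039) = 1.155 rad
t = 1.155/3.55 = 0.3253 s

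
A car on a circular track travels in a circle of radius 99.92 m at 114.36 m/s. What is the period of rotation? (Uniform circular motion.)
T = 2πr/v = 2π×99.92/114.36 = 5.49 s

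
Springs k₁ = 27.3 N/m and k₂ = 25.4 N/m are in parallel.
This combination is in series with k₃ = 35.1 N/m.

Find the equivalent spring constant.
k₁₂ = k₁ + k₂ = 52.7 N/m (parallel)
1/k_eq = 1/k₁₂ + 1/k₃ → k_eq = 21.07 N/m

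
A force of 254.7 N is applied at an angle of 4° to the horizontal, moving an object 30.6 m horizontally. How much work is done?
W = Fd cosθ = 254.7×30.6×cos(4°) = 7774.8 J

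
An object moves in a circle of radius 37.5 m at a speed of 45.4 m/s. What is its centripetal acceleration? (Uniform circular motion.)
a_c = v²/r = 45.4²/37.5 = 2061.16/37.5 = 54.96 m/s²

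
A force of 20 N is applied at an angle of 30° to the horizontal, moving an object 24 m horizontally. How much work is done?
W = Fd cosθ = 20×24×cos(30°) = 415.69 J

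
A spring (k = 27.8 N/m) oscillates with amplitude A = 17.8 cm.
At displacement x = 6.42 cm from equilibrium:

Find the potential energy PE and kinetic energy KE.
E_total = ½kA² = ½×27.8×(0.178)² = 0.4404 J
PE = ½kx² = ½×27.8×(0.0642)² = 0.05729 J
KE = E_total − PE = 0.3831 J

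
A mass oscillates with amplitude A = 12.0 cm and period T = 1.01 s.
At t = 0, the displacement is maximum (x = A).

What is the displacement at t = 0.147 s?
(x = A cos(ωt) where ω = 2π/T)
ω = 2π/T = 2π/1.01 = 6.221 rad/s
x = A cos(ωt) = 12.0×cos(6.221×0.147) = 7.322 cm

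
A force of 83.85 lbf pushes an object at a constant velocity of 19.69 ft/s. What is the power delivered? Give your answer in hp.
P = Fv = 373 N × 6.002 m/s = 2238 W = 3.002 hp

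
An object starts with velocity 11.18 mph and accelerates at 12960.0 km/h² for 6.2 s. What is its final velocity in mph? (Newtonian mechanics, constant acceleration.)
v = v₀ + at (with unit conversion) = 25.05 mph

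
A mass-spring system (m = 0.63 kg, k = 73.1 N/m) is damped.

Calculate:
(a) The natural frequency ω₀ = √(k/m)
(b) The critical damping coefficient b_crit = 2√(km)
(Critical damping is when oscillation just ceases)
ω₀ = √(k/m) = √(73.1/0.63) = 10.77 rad/s
b_crit = 2√(km) = 2√(73.1×0.63) = 13.57 kg/s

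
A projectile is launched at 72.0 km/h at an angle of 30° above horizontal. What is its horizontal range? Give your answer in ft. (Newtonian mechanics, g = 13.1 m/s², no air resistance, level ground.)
R = v₀² sin(2θ) / g (with unit conversion) = 86.76 ft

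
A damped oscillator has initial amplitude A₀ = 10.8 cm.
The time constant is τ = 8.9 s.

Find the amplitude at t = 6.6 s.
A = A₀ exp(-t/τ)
A = A₀ exp(−t/τ) = 10.8×exp(−6.6/8.9) = 5.145 cm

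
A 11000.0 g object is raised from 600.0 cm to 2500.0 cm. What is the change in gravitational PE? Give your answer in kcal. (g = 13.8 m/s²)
ΔPE = mg(h₂ − h₁) = 11 kg × 13.8 m/s² × (25 − 6) m = 2884 J = 0.6893 kcal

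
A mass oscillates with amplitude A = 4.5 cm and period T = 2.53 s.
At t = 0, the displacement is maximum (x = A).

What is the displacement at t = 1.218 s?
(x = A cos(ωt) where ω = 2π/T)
ω = 2π/T = 2π/2.53 = 2.483 rad/s
x = A cos(ωt) = 4.5×cos(2.483×1.218) = -4.469 cm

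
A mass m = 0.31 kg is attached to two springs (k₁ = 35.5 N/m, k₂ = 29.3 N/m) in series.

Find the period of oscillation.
k_eq = k₁k₂/(k₁+k₂) = 16.05 N/m
T = 2π√(m/k_eq) = 2π√(0.31/16.05) = 0.8732 s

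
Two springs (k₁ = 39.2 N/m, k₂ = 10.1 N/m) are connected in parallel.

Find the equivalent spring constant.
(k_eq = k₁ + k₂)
k_eq = k₁ + k₂ = 39.2 + 10.1 = 49.3 N/m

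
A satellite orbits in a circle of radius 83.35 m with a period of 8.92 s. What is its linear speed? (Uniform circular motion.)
v = 2πr/T = 2π×83.35/8.92 = 58.71 m/s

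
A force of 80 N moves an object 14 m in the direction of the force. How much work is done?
W = Fd = 80×14 = 1120.0 J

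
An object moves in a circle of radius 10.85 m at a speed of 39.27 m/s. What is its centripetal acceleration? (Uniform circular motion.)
a_c = v²/r = 39.27²/10.85 = 1542.13/10.85 = 142.13 m/s²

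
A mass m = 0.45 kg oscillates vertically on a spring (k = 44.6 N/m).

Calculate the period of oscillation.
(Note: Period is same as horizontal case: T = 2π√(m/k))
T = 2π√(m/k) = 2π√(0.45/44.6) = 0.6311 s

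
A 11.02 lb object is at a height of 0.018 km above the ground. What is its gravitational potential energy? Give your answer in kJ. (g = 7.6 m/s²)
PE = mgh = 4.999 kg × 7.6 m/s² × 18 m = 683.8 J = 0.6838 kJ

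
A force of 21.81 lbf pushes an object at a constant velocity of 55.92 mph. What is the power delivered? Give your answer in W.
P = Fv = 97.02 N × 25 m/s = 2425 W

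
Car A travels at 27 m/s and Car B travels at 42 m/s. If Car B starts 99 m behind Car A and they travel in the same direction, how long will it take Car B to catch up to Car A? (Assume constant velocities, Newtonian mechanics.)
Relative speed: v_rel = 42 - 27 = 15 m/s
Time to catch: t = d₀/v_rel = 99/15 = 6.6 s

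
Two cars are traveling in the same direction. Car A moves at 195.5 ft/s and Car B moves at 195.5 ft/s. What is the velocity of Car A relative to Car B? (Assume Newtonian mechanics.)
v_rel = v_A - v_B = 195.5 - 195.5 = 0.0 ft/s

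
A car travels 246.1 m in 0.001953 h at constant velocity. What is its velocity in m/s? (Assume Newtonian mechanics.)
v = d/t (with unit conversion) = 35.0 m/s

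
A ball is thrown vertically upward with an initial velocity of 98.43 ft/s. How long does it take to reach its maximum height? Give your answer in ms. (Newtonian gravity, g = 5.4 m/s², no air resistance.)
t_up = v₀/g (with unit conversion) = 5556.0 ms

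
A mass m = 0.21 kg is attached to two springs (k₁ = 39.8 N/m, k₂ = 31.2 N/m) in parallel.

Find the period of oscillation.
k_eq = k₁+k₂ = 71 N/m
T = 2π√(m/k_eq) = 2π√(0.21/71) = 0.3417 s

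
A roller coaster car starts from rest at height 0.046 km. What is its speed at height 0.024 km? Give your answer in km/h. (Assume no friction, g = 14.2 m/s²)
mgh₁ = ½mv₂² + mgh₂ → v₂ = √(2g(h₁−h₂)) = √(2×14.2×(46−24)) = 25 m/s = 89.99 km/h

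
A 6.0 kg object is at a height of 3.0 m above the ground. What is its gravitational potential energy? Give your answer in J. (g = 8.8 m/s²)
PE = mgh = 6 kg × 8.8 m/s² × 3 m = 158.4 J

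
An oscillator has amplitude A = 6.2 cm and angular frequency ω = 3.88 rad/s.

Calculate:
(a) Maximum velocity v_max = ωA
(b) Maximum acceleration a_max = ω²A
v_max = ωA = 3.88×0.062 = 0.2406 m/s
a_max = ω²A = 3.88²×0.062 = 0.9334 m/s²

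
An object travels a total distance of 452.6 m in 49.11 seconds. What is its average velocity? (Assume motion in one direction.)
v_avg = Δd / Δt = 452.6 / 49.11 = 9.22 m/s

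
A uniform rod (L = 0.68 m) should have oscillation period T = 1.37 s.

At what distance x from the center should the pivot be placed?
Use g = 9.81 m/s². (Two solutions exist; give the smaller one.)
T = 2π√((L²/12 + x²)/(gx)). Let c = T²g/(4π²) = 0.4664.
x² − cx + L²/12 = 0 → x = (c − √(c² − L²/3))/2 = 0.1073 m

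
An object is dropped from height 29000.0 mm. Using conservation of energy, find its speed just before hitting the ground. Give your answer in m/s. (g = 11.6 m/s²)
mgh = ½mv² → v = √(2gh) = √(2×11.6×29) = 25.94 m/s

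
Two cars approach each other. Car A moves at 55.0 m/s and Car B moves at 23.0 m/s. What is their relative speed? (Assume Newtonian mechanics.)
v_rel = v_A + v_B = 55.0 + 23.0 = 78.0 m/s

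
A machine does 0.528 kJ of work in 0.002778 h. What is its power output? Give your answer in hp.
P = W/t = 528 J / 10 s = 52.8 W = 0.0708 hp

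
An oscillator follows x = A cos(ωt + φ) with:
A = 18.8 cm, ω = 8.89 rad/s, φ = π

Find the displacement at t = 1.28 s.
x = A cos(ωt + φ) = 18.8×cos(8.89×1.28 + π) = -7.037 cm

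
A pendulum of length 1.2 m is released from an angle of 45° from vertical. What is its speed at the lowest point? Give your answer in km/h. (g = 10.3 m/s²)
h = L(1 − cosθ) = 1.2×(1 − cos45°) = 0.3515 m
v = √(2gh) = √(2×10.3×0.3515) = 2.691 m/s = 9.687 km/h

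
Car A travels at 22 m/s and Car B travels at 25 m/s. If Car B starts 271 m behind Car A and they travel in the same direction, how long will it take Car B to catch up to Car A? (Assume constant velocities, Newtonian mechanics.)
Relative speed: v_rel = 25 - 22 = 3 m/s
Time to catch: t = d₀/v_rel = 271/3 = 90.33 s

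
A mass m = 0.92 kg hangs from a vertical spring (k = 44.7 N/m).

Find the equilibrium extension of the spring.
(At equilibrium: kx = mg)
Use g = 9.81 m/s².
x_eq = mg/k = 0.92×9.81/44.7 = 0.2019 m = 20.19 cm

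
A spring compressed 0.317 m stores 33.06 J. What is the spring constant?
PE = ½kx² → k = 2PE/x² = 2×33.06/0.317² = 658.0 N/m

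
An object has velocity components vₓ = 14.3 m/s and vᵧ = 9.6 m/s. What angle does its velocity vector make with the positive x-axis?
θ = arctan(vᵧ/vₓ) = arctan(9.6/14.3) = 33.87°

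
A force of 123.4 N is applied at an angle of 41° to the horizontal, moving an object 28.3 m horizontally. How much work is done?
W = Fd cosθ = 123.4×28.3×cos(41°) = 2635.6 J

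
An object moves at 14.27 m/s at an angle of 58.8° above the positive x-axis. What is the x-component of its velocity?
vₓ = v cos(θ) = 14.27 × cos(58.8°) = 7.39 m/s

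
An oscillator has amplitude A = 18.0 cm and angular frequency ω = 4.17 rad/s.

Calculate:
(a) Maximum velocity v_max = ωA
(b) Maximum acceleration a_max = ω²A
v_max = ωA = 4.17×0.18 = 0.7506 m/s
a_max = ω²A = 4.17²×0.18 = 3.13 m/s²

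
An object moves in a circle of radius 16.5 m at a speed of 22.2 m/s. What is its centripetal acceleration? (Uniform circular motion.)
a_c = v²/r = 22.2²/16.5 = 492.84/16.5 = 29.87 m/s²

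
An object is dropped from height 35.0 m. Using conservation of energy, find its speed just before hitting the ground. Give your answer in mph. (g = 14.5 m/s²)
mgh = ½mv² → v = √(2gh) = √(2×14.5×35) = 31.86 m/s = 71.27 mph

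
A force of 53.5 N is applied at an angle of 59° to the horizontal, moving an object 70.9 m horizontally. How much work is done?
W = Fd cosθ = 53.5×70.9×cos(59°) = 1953.6 J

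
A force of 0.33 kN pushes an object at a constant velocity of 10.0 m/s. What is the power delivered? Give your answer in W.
P = Fv = 330 N × 10 m/s = 3300 W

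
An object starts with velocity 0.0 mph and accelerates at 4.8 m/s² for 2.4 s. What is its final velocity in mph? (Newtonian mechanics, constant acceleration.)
v = v₀ + at (with unit conversion) = 25.77 mph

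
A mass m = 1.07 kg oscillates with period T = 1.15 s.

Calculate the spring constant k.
T = 2π√(m/k) → k = m(2π/T)² = 1.07×(2π/1.15)² = 31.94 N/m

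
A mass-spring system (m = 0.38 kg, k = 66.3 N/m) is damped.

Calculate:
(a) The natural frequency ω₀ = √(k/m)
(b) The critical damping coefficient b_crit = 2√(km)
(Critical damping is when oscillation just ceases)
ω₀ = √(k/m) = √(66.3/0.38) = 13.21 rad/s
b_crit = 2√(km) = 2√(66.3×0.38) = 10.04 kg/s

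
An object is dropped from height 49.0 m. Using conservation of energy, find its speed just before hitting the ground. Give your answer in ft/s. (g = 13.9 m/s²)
mgh = ½mv² → v = √(2gh) = √(2×13.9×49) = 36.91 m/s = 121.1 ft/s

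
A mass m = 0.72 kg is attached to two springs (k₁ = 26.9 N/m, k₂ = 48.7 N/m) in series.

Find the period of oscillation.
k_eq = k₁k₂/(k₁+k₂) = 17.33 N/m
T = 2π√(m/k_eq) = 2π√(0.72/17.33) = 1.281 s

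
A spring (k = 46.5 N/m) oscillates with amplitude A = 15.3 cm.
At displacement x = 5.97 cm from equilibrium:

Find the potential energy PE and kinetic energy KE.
E_total = ½kA² = ½×46.5×(0.153)² = 0.5443 J
PE = ½kx² = ½×46.5×(0.0597)² = 0.08287 J
KE = E_total − PE = 0.4614 J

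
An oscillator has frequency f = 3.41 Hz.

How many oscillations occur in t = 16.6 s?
n = f×t = 3.41×16.6 = 56.61 oscillations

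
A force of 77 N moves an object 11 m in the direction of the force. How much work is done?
W = Fd = 77×11 = 847.0 J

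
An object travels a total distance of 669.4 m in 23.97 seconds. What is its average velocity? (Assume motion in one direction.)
v_avg = Δd / Δt = 669.4 / 23.97 = 27.93 m/s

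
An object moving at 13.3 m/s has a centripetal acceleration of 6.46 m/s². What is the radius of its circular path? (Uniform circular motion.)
r = v²/a_c = 13.3²/6.46 = 27.38 m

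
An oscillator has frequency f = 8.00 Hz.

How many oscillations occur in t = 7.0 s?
n = f×t = 8.0×7.0 = 56 oscillations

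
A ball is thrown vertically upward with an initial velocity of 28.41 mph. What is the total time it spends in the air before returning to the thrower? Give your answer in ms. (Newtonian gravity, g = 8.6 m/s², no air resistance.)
t_total = 2v₀/g (with unit conversion) = 2954.0 ms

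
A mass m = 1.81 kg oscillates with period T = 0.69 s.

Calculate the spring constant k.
T = 2π√(m/k) → k = m(2π/T)² = 1.81×(2π/0.69)² = 150.1 N/m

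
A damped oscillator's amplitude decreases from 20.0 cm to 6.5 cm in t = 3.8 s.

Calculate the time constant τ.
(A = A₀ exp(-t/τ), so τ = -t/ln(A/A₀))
A/A₀ = 6.5/20.0 = 0.325; ln(A/A₀) = -1.124
τ = −t/ln(A/A₀) = −3.8/-1.124 = 3.381 s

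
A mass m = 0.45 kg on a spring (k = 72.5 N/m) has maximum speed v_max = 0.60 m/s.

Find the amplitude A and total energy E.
½mv²_max = ½kA² → A = v_max√(m/k) = 0.6×√(0.45/72.5) = 0.04727 m = 4.727 cm
E = ½mv²_max = ½×0.45×0.6² = 0.081 J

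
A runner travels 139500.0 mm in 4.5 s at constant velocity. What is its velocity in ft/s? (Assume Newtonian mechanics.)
v = d/t (with unit conversion) = 101.7 ft/s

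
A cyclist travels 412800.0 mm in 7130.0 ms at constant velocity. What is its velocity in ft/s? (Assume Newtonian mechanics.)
v = d/t (with unit conversion) = 189.9 ft/s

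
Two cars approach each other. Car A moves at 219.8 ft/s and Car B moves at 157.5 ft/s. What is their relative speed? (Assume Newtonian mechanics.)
v_rel = v_A + v_B = 219.8 + 157.5 = 377.3 ft/s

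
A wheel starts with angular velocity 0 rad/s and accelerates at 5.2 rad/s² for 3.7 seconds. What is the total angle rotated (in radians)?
θ = ω₀t + ½αt² = 0×3.7 + ½×5.2×3.7² = 35.59 rad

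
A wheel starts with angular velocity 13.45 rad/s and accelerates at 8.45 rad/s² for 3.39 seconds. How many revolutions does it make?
θ = ω₀t + ½αt² = 13.45×3.39 + ½×8.45×3.39² = 94.15 rad
Revolutions = θ/(2π) = 94.15/(2π) = 14.98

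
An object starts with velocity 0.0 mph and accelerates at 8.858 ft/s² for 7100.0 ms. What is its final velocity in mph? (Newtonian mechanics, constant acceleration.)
v = v₀ + at (with unit conversion) = 42.88 mph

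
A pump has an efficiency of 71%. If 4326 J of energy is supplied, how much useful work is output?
W_out = η × W_in = 0.71 × 4326 = 3071.5 J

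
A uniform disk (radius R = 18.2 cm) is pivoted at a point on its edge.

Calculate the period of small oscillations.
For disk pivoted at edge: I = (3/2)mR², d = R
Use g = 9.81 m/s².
I/m = (3/2)R² = 0.04969 m²; d = R = 0.182 m
T = 2π√((3/2)R²/(gR)) = 2π√(3R/(2g)) = 1.048 s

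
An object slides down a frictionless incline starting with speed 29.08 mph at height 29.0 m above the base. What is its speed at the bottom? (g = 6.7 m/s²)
½mv₀² + mgh = ½mv² → v = √(v₀² + 2gh) = √(13² + 2×6.7×29) = 23.61 m/s = 52.82 mph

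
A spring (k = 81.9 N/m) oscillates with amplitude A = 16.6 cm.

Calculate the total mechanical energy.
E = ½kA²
E = ½kA² = ½×81.9×(0.166)² = 1.128 J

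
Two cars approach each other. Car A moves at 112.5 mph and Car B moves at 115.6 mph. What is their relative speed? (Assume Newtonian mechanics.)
v_rel = v_A + v_B = 112.5 + 115.6 = 228.1 mph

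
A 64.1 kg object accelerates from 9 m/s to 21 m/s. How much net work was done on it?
W_net = ΔKE = ½m(v₂² − v₁²) = ½×64.1×(21² − 9²) = 11538.0 J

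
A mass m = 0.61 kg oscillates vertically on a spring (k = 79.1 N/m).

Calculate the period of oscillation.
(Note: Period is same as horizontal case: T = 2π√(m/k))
T = 2π√(m/k) = 2π√(0.61/79.1) = 0.5518 s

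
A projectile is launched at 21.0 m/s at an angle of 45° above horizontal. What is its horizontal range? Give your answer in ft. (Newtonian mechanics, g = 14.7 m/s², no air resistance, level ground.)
R = v₀² sin(2θ) / g (with unit conversion) = 98.43 ft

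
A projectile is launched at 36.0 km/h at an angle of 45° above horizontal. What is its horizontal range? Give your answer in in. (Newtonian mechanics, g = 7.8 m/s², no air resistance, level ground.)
R = v₀² sin(2θ) / g (with unit conversion) = 504.7 in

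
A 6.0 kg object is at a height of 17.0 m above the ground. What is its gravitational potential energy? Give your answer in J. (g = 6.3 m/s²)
PE = mgh = 6 kg × 6.3 m/s² × 17 m = 642.6 J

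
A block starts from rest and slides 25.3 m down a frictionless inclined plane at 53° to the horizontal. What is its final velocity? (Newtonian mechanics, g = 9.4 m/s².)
a = g sin(θ) = 9.4 × sin(53°) = 7.51 m/s²
v = √(2ad) = √(2 × 7.51 × 25.3) = 19.49 m/s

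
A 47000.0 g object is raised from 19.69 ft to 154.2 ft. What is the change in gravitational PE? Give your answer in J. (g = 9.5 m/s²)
ΔPE = mg(h₂ − h₁) = 47 kg × 9.5 m/s² × (47 − 6.002) m = 1.831e+04 J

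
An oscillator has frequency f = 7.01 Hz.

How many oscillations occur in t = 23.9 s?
n = f×t = 7.01×23.9 = 167.5 oscillations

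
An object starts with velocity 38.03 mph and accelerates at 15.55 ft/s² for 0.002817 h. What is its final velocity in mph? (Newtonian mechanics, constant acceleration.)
v = v₀ + at (with unit conversion) = 145.5 mph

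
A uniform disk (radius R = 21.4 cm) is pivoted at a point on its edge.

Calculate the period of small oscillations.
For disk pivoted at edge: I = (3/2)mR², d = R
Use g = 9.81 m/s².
I/m = (3/2)R² = 0.06869 m²; d = R = 0.214 m
T = 2π√((3/2)R²/(gR)) = 2π√(3R/(2g)) = 1.137 s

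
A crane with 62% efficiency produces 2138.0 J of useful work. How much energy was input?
W_in = W_out/η = 2138.0/0.62 = 3448.4 J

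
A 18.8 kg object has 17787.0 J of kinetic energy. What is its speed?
KE = ½mv² → v = √(2KE/m) = √(2×17787.0/18.8) = 43.5 m/s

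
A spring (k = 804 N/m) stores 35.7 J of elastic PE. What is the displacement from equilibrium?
PE = ½kx² → x = √(2PE/k) = √(2×35.7/804) = 0.298 m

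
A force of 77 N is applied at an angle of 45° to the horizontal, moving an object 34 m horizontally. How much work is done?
W = Fd cosθ = 77×34×cos(45°) = 1851.2 J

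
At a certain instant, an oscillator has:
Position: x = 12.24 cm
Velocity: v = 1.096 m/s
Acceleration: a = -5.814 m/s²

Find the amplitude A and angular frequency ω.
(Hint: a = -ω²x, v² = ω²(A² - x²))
a = −ω²x → ω = √(|a|/x) = √(5.814/0.1224) = 6.892 rad/s
v² = ω²(A² − x²) → A = √(x² + v²/ω²) = √(0.1224² + 1.096²/6.892²) = 0.2007 m = 20.07 cm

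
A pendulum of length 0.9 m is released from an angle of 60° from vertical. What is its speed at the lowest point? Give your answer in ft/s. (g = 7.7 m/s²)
h = L(1 − cosθ) = 0.9×(1 − cos60°) = 0.45 m
v = √(2gh) = √(2×7.7×0.45) = 2.632 m/s = 8.637 ft/s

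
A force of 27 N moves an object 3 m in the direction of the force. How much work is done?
W = Fd = 27×3 = 81.0 J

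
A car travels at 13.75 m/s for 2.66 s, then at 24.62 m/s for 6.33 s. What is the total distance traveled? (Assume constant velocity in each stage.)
d₁ = v₁t₁ = 13.75 × 2.66 = 36.575 m
d₂ = v₂t₂ = 24.62 × 6.33 = 155.845 m
d_total = 36.575 + 155.845 = 192.42 m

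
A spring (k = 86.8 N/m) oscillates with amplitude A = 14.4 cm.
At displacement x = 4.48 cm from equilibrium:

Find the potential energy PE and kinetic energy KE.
E_total = ½kA² = ½×86.8×(0.144)² = 0.8999 J
PE = ½kx² = ½×86.8×(0.0448)² = 0.08711 J
KE = E_total − PE = 0.8128 J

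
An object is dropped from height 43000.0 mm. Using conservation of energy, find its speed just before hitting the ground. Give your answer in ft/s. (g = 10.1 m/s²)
mgh = ½mv² → v = √(2gh) = √(2×10.1×43) = 29.47 m/s = 96.69 ft/s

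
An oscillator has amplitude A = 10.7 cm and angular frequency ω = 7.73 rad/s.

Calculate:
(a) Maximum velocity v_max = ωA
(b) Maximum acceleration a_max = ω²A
v_max = ωA = 7.73×0.107 = 0.8271 m/s
a_max = ω²A = 7.73²×0.107 = 6.394 m/s²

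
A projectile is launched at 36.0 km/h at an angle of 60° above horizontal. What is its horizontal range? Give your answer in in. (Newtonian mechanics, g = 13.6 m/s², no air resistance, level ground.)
R = v₀² sin(2θ) / g (with unit conversion) = 250.7 in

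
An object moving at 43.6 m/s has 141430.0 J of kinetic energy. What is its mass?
KE = ½mv² → m = 2KE/v² = 2×141430.0/43.6² = 148.8 kg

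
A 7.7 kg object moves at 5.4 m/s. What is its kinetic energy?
KE = ½mv² = ½×7.7×5.4² = 112.266 J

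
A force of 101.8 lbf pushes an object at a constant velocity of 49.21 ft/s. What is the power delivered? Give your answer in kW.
P = Fv = 452.8 N × 15 m/s = 6792 W = 6.792 kW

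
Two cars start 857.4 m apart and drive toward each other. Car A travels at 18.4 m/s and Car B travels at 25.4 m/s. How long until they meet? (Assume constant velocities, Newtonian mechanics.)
Combined speed: v_combined = 18.4 + 25.4 = 43.8 m/s
Time to meet: t = d/43.8 = 857.4/43.8 = 19.58 s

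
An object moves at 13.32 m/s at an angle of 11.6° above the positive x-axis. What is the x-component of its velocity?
vₓ = v cos(θ) = 13.32 × cos(11.6°) = 13.05 m/s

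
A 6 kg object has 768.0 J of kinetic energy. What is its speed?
KE = ½mv² → v = √(2KE/m) = √(2×768.0/6) = 16.0 m/s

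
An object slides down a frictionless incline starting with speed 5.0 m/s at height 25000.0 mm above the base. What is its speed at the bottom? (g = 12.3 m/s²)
½mv₀² + mgh = ½mv² → v = √(v₀² + 2gh) = √(5² + 2×12.3×25) = 25.3 m/s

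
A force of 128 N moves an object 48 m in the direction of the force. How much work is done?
W = Fd = 128×48 = 6144.0 J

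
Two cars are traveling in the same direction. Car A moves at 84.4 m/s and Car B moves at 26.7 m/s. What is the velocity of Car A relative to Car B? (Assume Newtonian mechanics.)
v_rel = v_A - v_B = 84.4 - 26.7 = 57.7 m/s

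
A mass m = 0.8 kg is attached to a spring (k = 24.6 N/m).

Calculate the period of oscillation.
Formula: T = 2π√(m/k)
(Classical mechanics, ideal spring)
T = 2π√(m/k) = 2π√(0.8/24.6) = 1.133 s; f = 1/T = 0.8826 Hz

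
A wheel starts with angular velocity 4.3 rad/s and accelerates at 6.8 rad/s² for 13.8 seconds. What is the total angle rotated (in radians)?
θ = ω₀t + ½αt² = 4.3×13.8 + ½×6.8×13.8² = 706.84 rad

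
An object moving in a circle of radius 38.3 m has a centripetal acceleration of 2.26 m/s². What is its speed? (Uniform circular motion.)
v = √(a_c × r) = √(2.26 × 38.3) = 9.3 m/s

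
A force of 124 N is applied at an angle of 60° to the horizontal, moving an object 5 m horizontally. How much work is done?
W = Fd cosθ = 124×5×cos(60°) = 310.0 J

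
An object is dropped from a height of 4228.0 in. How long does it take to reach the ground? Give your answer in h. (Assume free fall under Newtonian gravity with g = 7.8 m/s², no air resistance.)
t = √(2h/g) (with unit conversion) = 0.001458 h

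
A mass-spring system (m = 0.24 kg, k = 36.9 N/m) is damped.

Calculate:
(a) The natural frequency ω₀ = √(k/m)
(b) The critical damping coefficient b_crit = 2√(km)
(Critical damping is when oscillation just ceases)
ω₀ = √(k/m) = √(36.9/0.24) = 12.4 rad/s
b_crit = 2√(km) = 2√(36.9×0.24) = 5.952 kg/s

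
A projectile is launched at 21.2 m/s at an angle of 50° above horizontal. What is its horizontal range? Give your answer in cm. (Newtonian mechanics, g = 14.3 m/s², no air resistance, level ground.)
R = v₀² sin(2θ) / g (with unit conversion) = 3095.0 cm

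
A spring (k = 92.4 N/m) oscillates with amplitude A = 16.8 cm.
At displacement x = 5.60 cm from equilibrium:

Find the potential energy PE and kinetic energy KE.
E_total = ½kA² = ½×92.4×(0.168)² = 1.304 J
PE = ½kx² = ½×92.4×(0.056)² = 0.1449 J
KE = E_total − PE = 1.159 J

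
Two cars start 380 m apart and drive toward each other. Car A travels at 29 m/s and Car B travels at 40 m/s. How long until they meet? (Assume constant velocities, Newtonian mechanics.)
Combined speed: v_combined = 29 + 40 = 69 m/s
Time to meet: t = d/69 = 380/69 = 5.51 s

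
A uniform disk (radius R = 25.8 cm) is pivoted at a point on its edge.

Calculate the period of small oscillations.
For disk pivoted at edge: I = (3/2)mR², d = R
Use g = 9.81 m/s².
I/m = (3/2)R² = 0.09985 m²; d = R = 0.258 m
T = 2π√((3/2)R²/(gR)) = 2π√(3R/(2g)) = 1.248 s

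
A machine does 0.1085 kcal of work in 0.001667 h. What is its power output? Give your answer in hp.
P = W/t = 454 J / 6.001 s = 75.65 W = 0.1014 hp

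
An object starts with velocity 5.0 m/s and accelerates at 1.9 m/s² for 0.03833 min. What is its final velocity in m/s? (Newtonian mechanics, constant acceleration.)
v = v₀ + at (with unit conversion) = 9.37 m/s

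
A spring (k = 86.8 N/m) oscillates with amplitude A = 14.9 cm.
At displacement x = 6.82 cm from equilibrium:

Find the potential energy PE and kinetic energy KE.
E_total = ½kA² = ½×86.8×(0.149)² = 0.9635 J
PE = ½kx² = ½×86.8×(0.0682)² = 0.2019 J
KE = E_total − PE = 0.7617 J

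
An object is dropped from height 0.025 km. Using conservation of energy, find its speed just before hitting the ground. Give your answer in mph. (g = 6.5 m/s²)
mgh = ½mv² → v = √(2gh) = √(2×6.5×25) = 18.03 m/s = 40.33 mph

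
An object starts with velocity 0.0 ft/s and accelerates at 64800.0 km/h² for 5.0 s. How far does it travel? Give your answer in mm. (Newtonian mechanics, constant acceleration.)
d = v₀t + ½at² (with unit conversion) = 62500.0 mm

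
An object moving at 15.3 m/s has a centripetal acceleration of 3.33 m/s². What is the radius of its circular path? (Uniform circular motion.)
r = v²/a_c = 15.3²/3.33 = 70.3 m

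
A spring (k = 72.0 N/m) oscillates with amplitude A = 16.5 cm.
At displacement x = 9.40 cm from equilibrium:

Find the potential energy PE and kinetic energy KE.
E_total = ½kA² = ½×72.0×(0.165)² = 0.9801 J
PE = ½kx² = ½×72.0×(0.094)² = 0.3181 J
KE = E_total − PE = 0.662 J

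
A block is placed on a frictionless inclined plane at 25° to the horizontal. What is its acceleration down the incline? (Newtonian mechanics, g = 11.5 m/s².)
a = g sin(θ) = 11.5 × sin(25°) = 11.5 × 0.4226 = 4.86 m/s²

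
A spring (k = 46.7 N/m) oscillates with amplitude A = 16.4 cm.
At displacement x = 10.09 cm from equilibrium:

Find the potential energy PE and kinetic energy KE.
E_total = ½kA² = ½×46.7×(0.164)² = 0.628 J
PE = ½kx² = ½×46.7×(0.1009)² = 0.2377 J
KE = E_total − PE = 0.3903 J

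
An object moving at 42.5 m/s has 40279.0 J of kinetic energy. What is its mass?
KE = ½mv² → m = 2KE/v² = 2×40279.0/42.5² = 44.6 kg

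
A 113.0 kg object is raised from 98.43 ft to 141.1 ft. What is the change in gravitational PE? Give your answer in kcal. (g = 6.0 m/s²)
ΔPE = mg(h₂ − h₁) = 113 kg × 6.0 m/s² × (43.01 − 30) m = 8818 J = 2.108 kcal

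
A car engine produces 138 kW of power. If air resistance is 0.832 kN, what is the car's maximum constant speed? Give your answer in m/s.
P = Fv → v = P/F = 138000 W / 832 N = 165.9 m/s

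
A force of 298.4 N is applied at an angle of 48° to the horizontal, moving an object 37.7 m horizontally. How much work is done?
W = Fd cosθ = 298.4×37.7×cos(48°) = 7527.5 J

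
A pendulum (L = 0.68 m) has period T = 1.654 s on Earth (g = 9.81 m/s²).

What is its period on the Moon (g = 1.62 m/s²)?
T = 2π√(L/g), so T_moon/T_earth = √(g_earth/g_moon)
T_moon = 2π√(0.68/1.62) = 4.071 s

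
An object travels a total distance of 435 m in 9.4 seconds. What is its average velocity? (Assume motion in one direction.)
v_avg = Δd / Δt = 435 / 9.4 = 46.28 m/s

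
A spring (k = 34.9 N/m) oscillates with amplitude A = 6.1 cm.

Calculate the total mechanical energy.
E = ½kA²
E = ½kA² = ½×34.9×(0.061)² = 0.06493 J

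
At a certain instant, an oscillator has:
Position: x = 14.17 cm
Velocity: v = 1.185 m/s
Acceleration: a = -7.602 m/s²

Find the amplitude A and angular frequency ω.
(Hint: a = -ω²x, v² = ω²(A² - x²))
a = −ω²x → ω = √(|a|/x) = √(7.602/0.1417) = 7.325 rad/s
v² = ω²(A² − x²) → A = √(x² + v²/ω²) = √(0.1417² + 1.185²/7.325²) = 0.2151 m = 21.51 cm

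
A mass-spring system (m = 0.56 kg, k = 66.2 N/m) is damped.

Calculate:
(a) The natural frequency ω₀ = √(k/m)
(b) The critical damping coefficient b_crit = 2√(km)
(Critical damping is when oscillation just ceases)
ω₀ = √(k/m) = √(66.2/0.56) = 10.87 rad/s
b_crit = 2√(km) = 2√(66.2×0.56) = 12.18 kg/s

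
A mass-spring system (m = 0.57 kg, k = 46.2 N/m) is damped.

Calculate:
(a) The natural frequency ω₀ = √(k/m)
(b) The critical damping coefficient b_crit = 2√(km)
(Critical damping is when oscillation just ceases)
ω₀ = √(k/m) = √(46.2/0.57) = 9.003 rad/s
b_crit = 2√(km) = 2√(46.2×0.57) = 10.26 kg/s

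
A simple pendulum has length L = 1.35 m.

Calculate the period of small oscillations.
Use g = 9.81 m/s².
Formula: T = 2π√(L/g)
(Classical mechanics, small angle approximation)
T = 2π√(L/g) = 2π√(1.35/9.81) = 2.331 s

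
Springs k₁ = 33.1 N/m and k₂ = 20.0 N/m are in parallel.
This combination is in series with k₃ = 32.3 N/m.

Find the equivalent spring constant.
k₁₂ = k₁ + k₂ = 53.1 N/m (parallel)
1/k_eq = 1/k₁₂ + 1/k₃ → k_eq = 20.08 N/m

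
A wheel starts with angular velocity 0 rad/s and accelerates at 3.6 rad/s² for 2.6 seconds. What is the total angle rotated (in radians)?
θ = ω₀t + ½αt² = 0×2.6 + ½×3.6×2.6² = 12.17 rad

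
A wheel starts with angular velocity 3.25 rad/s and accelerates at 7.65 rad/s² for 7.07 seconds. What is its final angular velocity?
ω = ω₀ + αt = 3.25 + 7.65 × 7.07 = 57.34 rad/s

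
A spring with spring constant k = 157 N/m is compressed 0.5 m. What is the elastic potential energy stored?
PE = ½kx² = ½×157×0.5² = 19.62 J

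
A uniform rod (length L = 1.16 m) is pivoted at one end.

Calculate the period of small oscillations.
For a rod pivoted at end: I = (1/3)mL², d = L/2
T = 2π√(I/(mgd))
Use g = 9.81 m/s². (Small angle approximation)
I/m = (1/3)L² = 0.4485 m²; d = L/2 = 0.58 m
T = 2π√(I/(mgd)) = 2π√(0.4485/(9.81×0.58)) = 1.764 s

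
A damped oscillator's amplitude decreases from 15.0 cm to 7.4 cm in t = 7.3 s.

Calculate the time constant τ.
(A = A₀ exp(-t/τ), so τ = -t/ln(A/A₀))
A/A₀ = 7.4/15.0 = 0.4933; ln(A/A₀) = -0.7066
τ = −t/ln(A/A₀) = −7.3/-0.7066 = 10.33 s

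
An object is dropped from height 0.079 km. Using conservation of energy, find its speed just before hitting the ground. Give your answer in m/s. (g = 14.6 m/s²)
mgh = ½mv² → v = √(2gh) = √(2×14.6×79) = 48.03 m/s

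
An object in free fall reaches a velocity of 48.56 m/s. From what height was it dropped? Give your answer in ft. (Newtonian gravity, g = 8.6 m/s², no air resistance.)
h = v²/(2g) (with unit conversion) = 449.8 ft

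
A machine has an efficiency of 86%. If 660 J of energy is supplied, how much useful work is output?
W_out = η × W_in = 0.86 × 660 = 567.6 J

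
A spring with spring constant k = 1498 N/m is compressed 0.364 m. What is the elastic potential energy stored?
PE = ½kx² = ½×1498×0.364² = 99.24 J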